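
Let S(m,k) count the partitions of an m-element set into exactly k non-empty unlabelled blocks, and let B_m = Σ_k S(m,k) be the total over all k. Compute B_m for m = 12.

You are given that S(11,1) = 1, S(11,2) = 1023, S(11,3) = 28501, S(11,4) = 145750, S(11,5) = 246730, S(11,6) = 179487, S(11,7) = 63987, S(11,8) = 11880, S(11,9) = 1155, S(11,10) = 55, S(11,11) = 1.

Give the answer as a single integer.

4213597

[12] T[12,1]:1*1+0=1 · T[12,2]:2*1023+1=2047 · T[12,3]:3*28501+1023=86526 · T[12,4]:4*145750+28501=611501 · T[12,5]:5*246730+145750=1379400 · T[12,6]:6*179487+246730=1323652 · T[12,7]:7*63987+179487=627396 · T[12,8]:8*11880+63987=159027 · T[12,9]:9*1155+11880=22275 · T[12,10]:10*55+1155=1705 · T[12,11]:11*1+55=66 · T[12,12]:12*0+1=1
B_12 = ΣS(12,k) = 1+2047+86526+611501+1379400+1323652+627396+159027+22275+1705+66+1 = 4213597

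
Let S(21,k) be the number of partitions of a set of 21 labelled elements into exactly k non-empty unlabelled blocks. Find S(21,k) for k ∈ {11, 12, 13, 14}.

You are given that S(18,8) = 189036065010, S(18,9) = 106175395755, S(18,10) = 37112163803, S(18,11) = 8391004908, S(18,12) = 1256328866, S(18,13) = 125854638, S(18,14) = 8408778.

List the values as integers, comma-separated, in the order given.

[19] T[19,9]:9*106175395755+189036065010=1144614626805 · T[19,10]:10*37112163803+106175395755=477297033785 · T[19,11]:11*8391004908+37112163803=129413217791 · T[19,12]:12*1256328866+8391004908=23466951300 · T[19,13]:13*125854638+1256328866=2892439160 · T[19,14]:14*8408778+125854638=243577530
[20] T[20,10]:10*477297033785+1144614626805=5917584964655 · T[20,11]:11*129413217791+477297033785=1900842429486 · T[20,12]:12*23466951300+129413217791=411016633391 · T[20,13]:13*2892439160+23466951300=61068660380 · T[20,14]:14*243577530+2892439160=6302524580
[21] T[21,11]:11*1900842429486+5917584964655=26826851689001 · T[21,12]:12*411016633391+1900842429486=6833042030178 · T[21,13]:13*61068660380+411016633391=1204909218331 · T[21,14]:14*6302524580+61068660380=149304004500
Read S(21,11) = 26826851689001, S(21,12) = 6833042030178, S(21,13) = 1204909218331, S(21,14) = 149304004500.

26826851689001, 6833042030178, 1204909218331, 149304004500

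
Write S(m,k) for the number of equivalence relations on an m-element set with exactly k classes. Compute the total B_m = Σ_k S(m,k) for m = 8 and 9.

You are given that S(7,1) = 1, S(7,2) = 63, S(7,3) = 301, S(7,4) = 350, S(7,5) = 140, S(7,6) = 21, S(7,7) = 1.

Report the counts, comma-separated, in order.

@8  (8,1):1·1+0→1, (8,2):63·2+1→127, (8,3):301·3+63→966, (8,4):350·4+301→1701, (8,5):140·5+350→1050, (8,6):21·6+140→266, (8,7):1·7+21→28, (8,8):0·8+1→1
@9  (9,1):1·1+0→1, (9,2):127·2+1→255, (9,3):966·3+127→3025, (9,4):1701·4+966→7770, (9,5):1050·5+1701→6951, (9,6):266·6+1050→2646, (9,7):28·7+266→462, (9,8):1·8+28→36, (9,9):0·9+1→1
B_8 = ΣS(8,k) = 1+127+966+1701+1050+266+28+1 = 4140
B_9 = ΣS(9,k) = 1+255+3025+7770+6951+2646+462+36+1 = 21147

4140, 21147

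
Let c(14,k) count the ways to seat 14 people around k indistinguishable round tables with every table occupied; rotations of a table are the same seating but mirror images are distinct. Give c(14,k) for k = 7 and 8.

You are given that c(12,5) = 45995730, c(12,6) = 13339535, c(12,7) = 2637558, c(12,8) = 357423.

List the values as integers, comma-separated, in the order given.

790943153, 135036473

i=13: T(13,6)=45995730+12·13339535=206070150 | T(13,7)=13339535+12·2637558=44990231 | T(13,8)=2637558+12·357423=6926634
i=14: T(14,7)=206070150+13·44990231=790943153 | T(14,8)=44990231+13·6926634=135036473
Read c(14,7) = 790943153, c(14,8) = 135036473.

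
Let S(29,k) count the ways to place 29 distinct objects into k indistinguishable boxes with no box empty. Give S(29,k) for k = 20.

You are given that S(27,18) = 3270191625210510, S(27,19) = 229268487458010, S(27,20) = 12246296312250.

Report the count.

i=28: T(28,19)=3270191625210510+19·229268487458010=7626292886912700 | T(28,20)=229268487458010+20·12246296312250=474194413703010
i=29: T(29,20)=7626292886912700+20·474194413703010=17110181160972900
Read S(29,20) = 17110181160972900.

17110181160972900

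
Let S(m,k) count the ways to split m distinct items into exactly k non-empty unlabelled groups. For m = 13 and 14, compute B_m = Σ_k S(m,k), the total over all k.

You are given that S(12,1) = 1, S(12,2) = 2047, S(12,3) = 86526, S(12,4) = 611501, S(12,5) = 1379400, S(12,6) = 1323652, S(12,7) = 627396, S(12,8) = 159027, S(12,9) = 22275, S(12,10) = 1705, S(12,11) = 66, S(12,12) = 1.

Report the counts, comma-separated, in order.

27644437, 190899322

@13  (13,1):1·1+0→1, (13,2):2047·2+1→4095, (13,3):86526·3+2047→261625, (13,4):611501·4+86526→2532530, (13,5):1379400·5+611501→7508501, (13,6):1323652·6+1379400→9321312, (13,7):627396·7+1323652→5715424, (13,8):159027·8+627396→1899612, (13,9):22275·9+159027→359502, (13,10):1705·10+22275→39325, (13,11):66·11+1705→2431, (13,12):1·12+66→78, (13,13):0·13+1→1
@14  (14,1):1·1+0→1, (14,2):4095·2+1→8191, (14,3):261625·3+4095→788970, (14,4):2532530·4+261625→10391745, (14,5):7508501·5+2532530→40075035, (14,6):9321312·6+7508501→63436373, (14,7):5715424·7+9321312→49329280, (14,8):1899612·8+5715424→20912320, (14,9):359502·9+1899612→5135130, (14,10):39325·10+359502→752752, (14,11):2431·11+39325→66066, (14,12):78·12+2431→3367, (14,13):1·13+78→91, (14,14):0·14+1→1
B_13 = ΣS(13,k) = 1+4095+261625+2532530+7508501+9321312+5715424+1899612+359502+39325+2431+78+1 = 27644437
B_14 = ΣS(14,k) = 1+8191+788970+10391745+40075035+63436373+49329280+20912320+5135130+752752+66066+3367+91+1 = 190899322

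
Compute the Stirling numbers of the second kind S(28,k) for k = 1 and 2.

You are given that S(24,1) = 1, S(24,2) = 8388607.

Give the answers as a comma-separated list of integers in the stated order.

r25: T_25,1=1×1+0=1; T_25,2=2×8388607+1=16777215
r26: T_26,1=1×1+0=1; T_26,2=2×16777215+1=33554431
r27: T_27,1=1×1+0=1; T_27,2=2×33554431+1=67108863
r28: T_28,1=1×1+0=1; T_28,2=2×67108863+1=134217727
Read S(28,1) = 1, S(28,2) = 134217727.

1, 134217727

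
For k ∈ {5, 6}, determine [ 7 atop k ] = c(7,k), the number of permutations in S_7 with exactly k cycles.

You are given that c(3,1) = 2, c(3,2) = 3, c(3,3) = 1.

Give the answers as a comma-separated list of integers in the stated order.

r4: T_4,2=3×3+2=11; T_4,3=3×1+3=6; T_4,4=3×0+1=1
r5: T_5,3=4×6+11=35; T_5,4=4×1+6=10; T_5,5=4×0+1=1
r6: T_6,4=5×10+35=85; T_6,5=5×1+10=15; T_6,6=5×0+1=1
r7: T_7,5=6×15+85=175; T_7,6=6×1+15=21
Read c(7,5) = 175, c(7,6) = 21.

175, 21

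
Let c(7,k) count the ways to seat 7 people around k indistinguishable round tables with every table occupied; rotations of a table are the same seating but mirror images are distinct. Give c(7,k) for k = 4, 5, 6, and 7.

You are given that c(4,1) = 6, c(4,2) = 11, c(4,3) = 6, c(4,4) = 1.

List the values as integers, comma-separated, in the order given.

735, 175, 21, 1

@5  (5,2):11·4+6→50, (5,3):6·4+11→35, (5,4):1·4+6→10, (5,5):0·4+1→1
@6  (6,3):35·5+50→225, (6,4):10·5+35→85, (6,5):1·5+10→15, (6,6):0·5+1→1
@7  (7,4):85·6+225→735, (7,5):15·6+85→175, (7,6):1·6+15→21, (7,7):0·6+1→1
Read c(7,4) = 735, c(7,5) = 175, c(7,6) = 21, c(7,7) = 1.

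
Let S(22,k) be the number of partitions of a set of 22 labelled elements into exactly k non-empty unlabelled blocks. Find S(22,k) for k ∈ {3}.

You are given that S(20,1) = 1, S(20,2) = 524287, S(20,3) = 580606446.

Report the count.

[21] T[21,2]:2*524287+1=1048575 · T[21,3]:3*580606446+524287=1742343625
[22] T[22,3]:3*1742343625+1048575=5228079450
Read S(22,3) = 5228079450.

5228079450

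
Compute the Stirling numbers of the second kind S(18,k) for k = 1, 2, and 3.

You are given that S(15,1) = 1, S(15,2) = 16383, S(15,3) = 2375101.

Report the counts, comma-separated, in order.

1, 131071, 64439010

r16: T_16,1=1×1+0=1; T_16,2=2×16383+1=32767; T_16,3=3×2375101+16383=7141686
r17: T_17,1=1×1+0=1; T_17,2=2×32767+1=65535; T_17,3=3×7141686+32767=21457825
r18: T_18,1=1×1+0=1; T_18,2=2×65535+1=131071; T_18,3=3×21457825+65535=64439010
Read S(18,1) = 1, S(18,2) = 131071, S(18,3) = 64439010.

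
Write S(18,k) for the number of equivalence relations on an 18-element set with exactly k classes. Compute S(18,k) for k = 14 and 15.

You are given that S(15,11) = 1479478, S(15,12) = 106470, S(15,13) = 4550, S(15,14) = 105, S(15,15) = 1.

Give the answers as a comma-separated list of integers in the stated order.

@16  (16,12):106470·12+1479478→2757118, (16,13):4550·13+106470→165620, (16,14):105·14+4550→6020, (16,15):1·15+105→120
@17  (17,13):165620·13+2757118→4910178, (17,14):6020·14+165620→249900, (17,15):120·15+6020→7820
@18  (18,14):249900·14+4910178→8408778, (18,15):7820·15+249900→367200
Read S(18,14) = 8408778, S(18,15) = 367200.

8408778, 367200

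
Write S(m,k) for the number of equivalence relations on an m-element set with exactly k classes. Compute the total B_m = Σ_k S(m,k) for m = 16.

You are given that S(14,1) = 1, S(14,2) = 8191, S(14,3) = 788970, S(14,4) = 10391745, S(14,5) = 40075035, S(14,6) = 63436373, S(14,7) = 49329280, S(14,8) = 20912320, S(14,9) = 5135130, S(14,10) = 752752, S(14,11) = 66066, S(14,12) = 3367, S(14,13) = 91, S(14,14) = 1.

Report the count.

10480142147

i=15: T(15,1)=0+1·1=1 | T(15,2)=1+2·8191=16383 | T(15,3)=8191+3·788970=2375101 | T(15,4)=788970+4·10391745=42355950 | T(15,5)=10391745+5·40075035=210766920 | T(15,6)=40075035+6·63436373=420693273 | T(15,7)=63436373+7·49329280=408741333 | T(15,8)=49329280+8·20912320=216627840 | T(15,9)=20912320+9·5135130=67128490 | T(15,10)=5135130+10·752752=12662650 | T(15,11)=752752+11·66066=1479478 | T(15,12)=66066+12·3367=106470 | T(15,13)=3367+13·91=4550 | T(15,14)=91+14·1=105 | T(15,15)=1+15·0=1
i=16: T(16,1)=0+1·1=1 | T(16,2)=1+2·16383=32767 | T(16,3)=16383+3·2375101=7141686 | T(16,4)=2375101+4·42355950=171798901 | T(16,5)=42355950+5·210766920=1096190550 | T(16,6)=210766920+6·420693273=2734926558 | T(16,7)=420693273+7·408741333=3281882604 | T(16,8)=408741333+8·216627840=2141764053 | T(16,9)=216627840+9·67128490=820784250 | T(16,10)=67128490+10·12662650=193754990 | T(16,11)=12662650+11·1479478=28936908 | T(16,12)=1479478+12·106470=2757118 | T(16,13)=106470+13·4550=165620 | T(16,14)=4550+14·105=6020 | T(16,15)=105+15·1=120 | T(16,16)=1+16·0=1
B_16 = ΣS(16,k) = 1+32767+7141686+171798901+1096190550+2734926558+3281882604+2141764053+820784250+193754990+28936908+2757118+165620+6020+120+1 = 10480142147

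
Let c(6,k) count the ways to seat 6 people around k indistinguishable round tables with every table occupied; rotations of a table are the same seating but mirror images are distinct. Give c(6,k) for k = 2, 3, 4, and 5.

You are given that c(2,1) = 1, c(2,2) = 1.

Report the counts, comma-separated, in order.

274, 225, 85, 15

i=3: T(3,1)=0+2·1=2 | T(3,2)=1+2·1=3 | T(3,3)=1+2·0=1
i=4: T(4,1)=0+3·2=6 | T(4,2)=2+3·3=11 | T(4,3)=3+3·1=6 | T(4,4)=1+3·0=1
i=5: T(5,1)=0+4·6=24 | T(5,2)=6+4·11=50 | T(5,3)=11+4·6=35 | T(5,4)=6+4·1=10 | T(5,5)=1+4·0=1
i=6: T(6,2)=24+5·50=274 | T(6,3)=50+5·35=225 | T(6,4)=35+5·10=85 | T(6,5)=10+5·1=15
Read c(6,2) = 274, c(6,3) = 225, c(6,4) = 85, c(6,5) = 15.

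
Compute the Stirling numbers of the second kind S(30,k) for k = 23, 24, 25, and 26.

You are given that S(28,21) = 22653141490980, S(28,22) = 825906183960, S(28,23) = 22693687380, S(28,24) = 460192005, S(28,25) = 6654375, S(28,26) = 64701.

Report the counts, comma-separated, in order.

row 29: T[29][22]=22·825906183960+22653141490980=40823077538100  T[29][23]=23·22693687380+825906183960=1347860993700  T[29][24]=24·460192005+22693687380=33738295500  T[29][25]=25·6654375+460192005=626551380  T[29][26]=26·64701+6654375=8336601
row 30: T[30][23]=23·1347860993700+40823077538100=71823880393200  T[30][24]=24·33738295500+1347860993700=2157580085700  T[30][25]=25·626551380+33738295500=49402080000  T[30][26]=26·8336601+626551380=843303006
Read S(30,23) = 71823880393200, S(30,24) = 2157580085700, S(30,25) = 49402080000, S(30,26) = 843303006.

71823880393200, 2157580085700, 49402080000, 843303006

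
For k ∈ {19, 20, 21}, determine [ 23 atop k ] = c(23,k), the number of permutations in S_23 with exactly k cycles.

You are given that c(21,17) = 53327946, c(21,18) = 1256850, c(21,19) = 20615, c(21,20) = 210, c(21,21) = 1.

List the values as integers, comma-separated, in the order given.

116896626, 2240315, 30107

@22  (22,18):1256850·21+53327946→79721796, (22,19):20615·21+1256850→1689765, (22,20):210·21+20615→25025, (22,21):1·21+210→231
@23  (23,19):1689765·22+79721796→116896626, (23,20):25025·22+1689765→2240315, (23,21):231·22+25025→30107
Read c(23,19) = 116896626, c(23,20) = 2240315, c(23,21) = 30107.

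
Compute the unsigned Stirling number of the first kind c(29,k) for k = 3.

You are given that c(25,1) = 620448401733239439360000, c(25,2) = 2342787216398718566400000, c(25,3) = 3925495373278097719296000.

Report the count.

i=26: T(26,1)=0+25·620448401733239439360000=15511210043330985984000000 | T(26,2)=620448401733239439360000+25·2342787216398718566400000=59190128811701203599360000 | T(26,3)=2342787216398718566400000+25·3925495373278097719296000=100480171548351161548800000
i=27: T(27,1)=0+26·15511210043330985984000000=403291461126605635584000000 | T(27,2)=15511210043330985984000000+26·59190128811701203599360000=1554454559147562279567360000 | T(27,3)=59190128811701203599360000+26·100480171548351161548800000=2671674589068831403868160000
i=28: T(28,2)=403291461126605635584000000+27·1554454559147562279567360000=42373564558110787183902720000 | T(28,3)=1554454559147562279567360000+27·2671674589068831403868160000=73689668464006010184007680000
i=29: T(29,3)=42373564558110787183902720000+28·73689668464006010184007680000=2105684281550279072336117760000
Read c(29,3) = 2105684281550279072336117760000.

2105684281550279072336117760000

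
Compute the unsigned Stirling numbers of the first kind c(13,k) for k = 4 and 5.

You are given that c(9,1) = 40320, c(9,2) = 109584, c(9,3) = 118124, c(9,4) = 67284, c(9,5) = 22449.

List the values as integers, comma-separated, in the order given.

1414014888, 657206836

row 10: T[10][1]=9·40320+0=362880  T[10][2]=9·109584+40320=1026576  T[10][3]=9·118124+109584=1172700  T[10][4]=9·67284+118124=723680  T[10][5]=9·22449+67284=269325
row 11: T[11][2]=10·1026576+362880=10628640  T[11][3]=10·1172700+1026576=12753576  T[11][4]=10·723680+1172700=8409500  T[11][5]=10·269325+723680=3416930
row 12: T[12][3]=11·12753576+10628640=150917976  T[12][4]=11·8409500+12753576=105258076  T[12][5]=11·3416930+8409500=45995730
row 13: T[13][4]=12·105258076+150917976=1414014888  T[13][5]=12·45995730+105258076=657206836
Read c(13,4) = 1414014888, c(13,5) = 657206836.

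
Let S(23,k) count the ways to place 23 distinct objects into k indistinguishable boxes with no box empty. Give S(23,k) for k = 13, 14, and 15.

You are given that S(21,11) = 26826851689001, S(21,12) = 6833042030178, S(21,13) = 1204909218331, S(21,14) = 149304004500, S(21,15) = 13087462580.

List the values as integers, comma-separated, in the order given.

@22  (22,12):6833042030178·12+26826851689001→108823356051137, (22,13):1204909218331·13+6833042030178→22496861868481, (22,14):149304004500·14+1204909218331→3295165281331, (22,15):13087462580·15+149304004500→345615943200
@23  (23,13):22496861868481·13+108823356051137→401282560341390, (23,14):3295165281331·14+22496861868481→68629175807115, (23,15):345615943200·15+3295165281331→8479404429331
Read S(23,13) = 401282560341390, S(23,14) = 68629175807115, S(23,15) = 8479404429331.

401282560341390, 68629175807115, 8479404429331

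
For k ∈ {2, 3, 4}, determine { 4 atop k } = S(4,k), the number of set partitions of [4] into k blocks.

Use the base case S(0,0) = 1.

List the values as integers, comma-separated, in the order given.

7, 6, 1

i=1: T(1,1)=1+1·0=1
i=2: T(2,1)=0+1·1=1 | T(2,2)=1+2·0=1
i=3: T(3,1)=0+1·1=1 | T(3,2)=1+2·1=3 | T(3,3)=1+3·0=1
i=4: T(4,2)=1+2·3=7 | T(4,3)=3+3·1=6 | T(4,4)=1+4·0=1
Read S(4,2) = 7, S(4,3) = 6, S(4,4) = 1.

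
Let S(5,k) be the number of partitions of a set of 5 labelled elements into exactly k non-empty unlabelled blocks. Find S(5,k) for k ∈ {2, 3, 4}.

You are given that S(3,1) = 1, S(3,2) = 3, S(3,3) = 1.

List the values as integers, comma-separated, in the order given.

i=4: T(4,1)=0+1·1=1 | T(4,2)=1+2·3=7 | T(4,3)=3+3·1=6 | T(4,4)=1+4·0=1
i=5: T(5,2)=1+2·7=15 | T(5,3)=7+3·6=25 | T(5,4)=6+4·1=10
Read S(5,2) = 15, S(5,3) = 25, S(5,4) = 10.

15, 25, 10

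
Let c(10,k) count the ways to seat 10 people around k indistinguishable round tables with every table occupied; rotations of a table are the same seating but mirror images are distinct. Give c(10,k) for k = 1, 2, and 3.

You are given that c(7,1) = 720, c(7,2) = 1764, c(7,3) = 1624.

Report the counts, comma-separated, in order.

362880, 1026576, 1172700

@8  (8,1):720·7+0→5040, (8,2):1764·7+720→13068, (8,3):1624·7+1764→13132
@9  (9,1):5040·8+0→40320, (9,2):13068·8+5040→109584, (9,3):13132·8+13068→118124
@10  (10,1):40320·9+0→362880, (10,2):109584·9+40320→1026576, (10,3):118124·9+109584→1172700
Read c(10,1) = 362880, c(10,2) = 1026576, c(10,3) = 1172700.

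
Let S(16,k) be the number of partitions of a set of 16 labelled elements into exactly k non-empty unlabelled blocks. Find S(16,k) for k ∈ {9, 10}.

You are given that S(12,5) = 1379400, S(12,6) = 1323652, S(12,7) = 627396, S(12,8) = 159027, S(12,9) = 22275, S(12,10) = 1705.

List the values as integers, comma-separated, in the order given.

820784250, 193754990

[13] T[13,6]:6*1323652+1379400=9321312 · T[13,7]:7*627396+1323652=5715424 · T[13,8]:8*159027+627396=1899612 · T[13,9]:9*22275+159027=359502 · T[13,10]:10*1705+22275=39325
[14] T[14,7]:7*5715424+9321312=49329280 · T[14,8]:8*1899612+5715424=20912320 · T[14,9]:9*359502+1899612=5135130 · T[14,10]:10*39325+359502=752752
[15] T[15,8]:8*20912320+49329280=216627840 · T[15,9]:9*5135130+20912320=67128490 · T[15,10]:10*752752+5135130=12662650
[16] T[16,9]:9*67128490+216627840=820784250 · T[16,10]:10*12662650+67128490=193754990
Read S(16,9) = 820784250, S(16,10) = 193754990.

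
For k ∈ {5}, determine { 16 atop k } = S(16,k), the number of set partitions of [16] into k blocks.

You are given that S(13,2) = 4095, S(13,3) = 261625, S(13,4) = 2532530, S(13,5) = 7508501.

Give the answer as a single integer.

[14] T[14,3]:3*261625+4095=788970 · T[14,4]:4*2532530+261625=10391745 · T[14,5]:5*7508501+2532530=40075035
[15] T[15,4]:4*10391745+788970=42355950 · T[15,5]:5*40075035+10391745=210766920
[16] T[16,5]:5*210766920+42355950=1096190550
Read S(16,5) = 1096190550.

1096190550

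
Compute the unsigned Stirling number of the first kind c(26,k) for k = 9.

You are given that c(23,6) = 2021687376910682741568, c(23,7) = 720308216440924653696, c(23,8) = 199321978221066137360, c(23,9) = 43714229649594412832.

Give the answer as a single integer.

1001369304512841374110000

[24] T[24,7]:23*720308216440924653696+2021687376910682741568=18588776355051949776576 · T[24,8]:23*199321978221066137360+720308216440924653696=5304713715525445812976 · T[24,9]:23*43714229649594412832+199321978221066137360=1204749260161737632496
[25] T[25,8]:24*5304713715525445812976+18588776355051949776576=145901905527662649288000 · T[25,9]:24*1204749260161737632496+5304713715525445812976=34218695959407148992880
[26] T[26,9]:25*34218695959407148992880+145901905527662649288000=1001369304512841374110000
Read c(26,9) = 1001369304512841374110000.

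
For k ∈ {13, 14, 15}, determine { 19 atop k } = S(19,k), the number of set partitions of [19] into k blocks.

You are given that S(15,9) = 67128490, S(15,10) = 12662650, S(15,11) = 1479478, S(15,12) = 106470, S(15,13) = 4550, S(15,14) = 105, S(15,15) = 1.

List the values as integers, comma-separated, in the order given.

2892439160, 243577530, 13916778

i=16: T(16,10)=67128490+10·12662650=193754990 | T(16,11)=12662650+11·1479478=28936908 | T(16,12)=1479478+12·106470=2757118 | T(16,13)=106470+13·4550=165620 | T(16,14)=4550+14·105=6020 | T(16,15)=105+15·1=120
i=17: T(17,11)=193754990+11·28936908=512060978 | T(17,12)=28936908+12·2757118=62022324 | T(17,13)=2757118+13·165620=4910178 | T(17,14)=165620+14·6020=249900 | T(17,15)=6020+15·120=7820
i=18: T(18,12)=512060978+12·62022324=1256328866 | T(18,13)=62022324+13·4910178=125854638 | T(18,14)=4910178+14·249900=8408778 | T(18,15)=249900+15·7820=367200
i=19: T(19,13)=1256328866+13·125854638=2892439160 | T(19,14)=125854638+14·8408778=243577530 | T(19,15)=8408778+15·367200=13916778
Read S(19,13) = 2892439160, S(19,14) = 243577530, S(19,15) = 13916778.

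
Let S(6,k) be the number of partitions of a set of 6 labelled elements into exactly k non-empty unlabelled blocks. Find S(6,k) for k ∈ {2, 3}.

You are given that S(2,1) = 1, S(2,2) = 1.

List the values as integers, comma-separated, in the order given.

31, 90

row 3: T[3][1]=1·1+0=1  T[3][2]=2·1+1=3  T[3][3]=3·0+1=1
row 4: T[4][1]=1·1+0=1  T[4][2]=2·3+1=7  T[4][3]=3·1+3=6
row 5: T[5][1]=1·1+0=1  T[5][2]=2·7+1=15  T[5][3]=3·6+7=25
row 6: T[6][2]=2·15+1=31  T[6][3]=3·25+15=90
Read S(6,2) = 31, S(6,3) = 90.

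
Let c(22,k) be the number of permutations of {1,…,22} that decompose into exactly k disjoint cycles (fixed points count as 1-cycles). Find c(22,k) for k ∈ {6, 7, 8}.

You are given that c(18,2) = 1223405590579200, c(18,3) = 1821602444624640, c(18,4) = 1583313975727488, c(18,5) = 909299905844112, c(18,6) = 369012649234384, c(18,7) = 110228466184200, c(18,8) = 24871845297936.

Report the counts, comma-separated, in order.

i=19: T(19,3)=1223405590579200+18·1821602444624640=34012249593822720 | T(19,4)=1821602444624640+18·1583313975727488=30321254007719424 | T(19,5)=1583313975727488+18·909299905844112=17950712280921504 | T(19,6)=909299905844112+18·369012649234384=7551527592063024 | T(19,7)=369012649234384+18·110228466184200=2353125040549984 | T(19,8)=110228466184200+18·24871845297936=557921681547048
i=20: T(20,4)=34012249593822720+19·30321254007719424=610116075740491776 | T(20,5)=30321254007719424+19·17950712280921504=371384787345228000 | T(20,6)=17950712280921504+19·7551527592063024=161429736530118960 | T(20,7)=7551527592063024+19·2353125040549984=52260903362512720 | T(20,8)=2353125040549984+19·557921681547048=12953636989943896
i=21: T(21,5)=610116075740491776+20·371384787345228000=8037811822645051776 | T(21,6)=371384787345228000+20·161429736530118960=3599979517947607200 | T(21,7)=161429736530118960+20·52260903362512720=1206647803780373360 | T(21,8)=52260903362512720+20·12953636989943896=311333643161390640
i=22: T(22,6)=8037811822645051776+21·3599979517947607200=83637381699544802976 | T(22,7)=3599979517947607200+21·1206647803780373360=28939583397335447760 | T(22,8)=1206647803780373360+21·311333643161390640=7744654310169576800
Read c(22,6) = 83637381699544802976, c(22,7) = 28939583397335447760, c(22,8) = 7744654310169576800.

83637381699544802976, 28939583397335447760, 7744654310169576800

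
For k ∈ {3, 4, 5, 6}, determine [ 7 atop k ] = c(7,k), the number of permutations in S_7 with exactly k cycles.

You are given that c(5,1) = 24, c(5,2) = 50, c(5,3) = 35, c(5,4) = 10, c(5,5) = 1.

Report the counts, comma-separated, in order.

1624, 735, 175, 21

r6: T_6,2=5×50+24=274; T_6,3=5×35+50=225; T_6,4=5×10+35=85; T_6,5=5×1+10=15; T_6,6=5×0+1=1
r7: T_7,3=6×225+274=1624; T_7,4=6×85+225=735; T_7,5=6×15+85=175; T_7,6=6×1+15=21
Read c(7,3) = 1624, c(7,4) = 735, c(7,5) = 175, c(7,6) = 21.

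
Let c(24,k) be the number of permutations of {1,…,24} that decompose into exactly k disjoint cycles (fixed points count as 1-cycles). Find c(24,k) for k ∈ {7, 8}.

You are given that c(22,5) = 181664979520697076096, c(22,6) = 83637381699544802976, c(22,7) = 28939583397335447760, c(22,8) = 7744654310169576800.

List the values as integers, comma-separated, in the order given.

[23] T[23,6]:22*83637381699544802976+181664979520697076096=2021687376910682741568 · T[23,7]:22*28939583397335447760+83637381699544802976=720308216440924653696 · T[23,8]:22*7744654310169576800+28939583397335447760=199321978221066137360
[24] T[24,7]:23*720308216440924653696+2021687376910682741568=18588776355051949776576 · T[24,8]:23*199321978221066137360+720308216440924653696=5304713715525445812976
Read c(24,7) = 18588776355051949776576, c(24,8) = 5304713715525445812976.

18588776355051949776576, 5304713715525445812976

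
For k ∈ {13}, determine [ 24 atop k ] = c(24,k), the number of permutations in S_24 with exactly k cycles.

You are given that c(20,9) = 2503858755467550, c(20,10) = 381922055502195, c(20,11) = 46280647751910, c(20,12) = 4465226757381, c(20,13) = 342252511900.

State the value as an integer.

r21: T_21,10=20×381922055502195+2503858755467550=10142299865511450; T_21,11=20×46280647751910+381922055502195=1307535010540395; T_21,12=20×4465226757381+46280647751910=135585182899530; T_21,13=20×342252511900+4465226757381=11310276995381
r22: T_22,11=21×1307535010540395+10142299865511450=37600535086859745; T_22,12=21×135585182899530+1307535010540395=4154823851430525; T_22,13=21×11310276995381+135585182899530=373100999802531
r23: T_23,12=22×4154823851430525+37600535086859745=129006659818331295; T_23,13=22×373100999802531+4154823851430525=12363045847086207
r24: T_24,13=23×12363045847086207+129006659818331295=413356714301314056
Read c(24,13) = 413356714301314056.

413356714301314056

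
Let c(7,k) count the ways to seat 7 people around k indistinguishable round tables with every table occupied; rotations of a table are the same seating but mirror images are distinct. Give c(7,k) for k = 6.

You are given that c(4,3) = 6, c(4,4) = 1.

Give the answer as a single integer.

21

i=5: T(5,4)=6+4·1=10 | T(5,5)=1+4·0=1
i=6: T(6,5)=10+5·1=15 | T(6,6)=1+5·0=1
i=7: T(7,6)=15+6·1=21
Read c(7,6) = 21.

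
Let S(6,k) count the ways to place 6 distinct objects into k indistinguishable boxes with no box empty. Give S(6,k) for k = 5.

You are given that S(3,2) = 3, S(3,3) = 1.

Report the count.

@4  (4,3):1·3+3→6, (4,4):0·4+1→1
@5  (5,4):1·4+6→10, (5,5):0·5+1→1
@6  (6,5):1·5+10→15
Read S(6,5) = 15.

15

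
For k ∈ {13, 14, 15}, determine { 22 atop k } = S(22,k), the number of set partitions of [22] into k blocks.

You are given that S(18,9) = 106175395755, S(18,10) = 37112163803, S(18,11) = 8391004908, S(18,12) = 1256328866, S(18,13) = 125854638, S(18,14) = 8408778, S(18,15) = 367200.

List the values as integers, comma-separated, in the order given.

row 19: T[19][10]=10·37112163803+106175395755=477297033785  T[19][11]=11·8391004908+37112163803=129413217791  T[19][12]=12·1256328866+8391004908=23466951300  T[19][13]=13·125854638+1256328866=2892439160  T[19][14]=14·8408778+125854638=243577530  T[19][15]=15·367200+8408778=13916778
row 20: T[20][11]=11·129413217791+477297033785=1900842429486  T[20][12]=12·23466951300+129413217791=411016633391  T[20][13]=13·2892439160+23466951300=61068660380  T[20][14]=14·243577530+2892439160=6302524580  T[20][15]=15·13916778+243577530=452329200
row 21: T[21][12]=12·411016633391+1900842429486=6833042030178  T[21][13]=13·61068660380+411016633391=1204909218331  T[21][14]=14·6302524580+61068660380=149304004500  T[21][15]=15·452329200+6302524580=13087462580
row 22: T[22][13]=13·1204909218331+6833042030178=22496861868481  T[22][14]=14·149304004500+1204909218331=3295165281331  T[22][15]=15·13087462580+149304004500=345615943200
Read S(22,13) = 22496861868481, S(22,14) = 3295165281331, S(22,15) = 345615943200.

22496861868481, 3295165281331, 345615943200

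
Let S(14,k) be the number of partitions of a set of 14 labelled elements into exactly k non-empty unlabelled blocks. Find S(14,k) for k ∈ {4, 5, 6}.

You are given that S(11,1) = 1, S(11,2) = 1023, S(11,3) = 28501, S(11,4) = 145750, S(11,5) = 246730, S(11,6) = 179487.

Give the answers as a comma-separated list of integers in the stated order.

r12: T_12,2=2×1023+1=2047; T_12,3=3×28501+1023=86526; T_12,4=4×145750+28501=611501; T_12,5=5×246730+145750=1379400; T_12,6=6×179487+246730=1323652
r13: T_13,3=3×86526+2047=261625; T_13,4=4×611501+86526=2532530; T_13,5=5×1379400+611501=7508501; T_13,6=6×1323652+1379400=9321312
r14: T_14,4=4×2532530+261625=10391745; T_14,5=5×7508501+2532530=40075035; T_14,6=6×9321312+7508501=63436373
Read S(14,4) = 10391745, S(14,5) = 40075035, S(14,6) = 63436373.

10391745, 40075035, 63436373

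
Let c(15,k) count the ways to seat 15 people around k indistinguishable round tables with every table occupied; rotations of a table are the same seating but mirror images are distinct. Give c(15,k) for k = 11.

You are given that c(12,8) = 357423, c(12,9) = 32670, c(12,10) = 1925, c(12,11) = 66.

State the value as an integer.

@13  (13,9):32670·12+357423→749463, (13,10):1925·12+32670→55770, (13,11):66·12+1925→2717
@14  (14,10):55770·13+749463→1474473, (14,11):2717·13+55770→91091
@15  (15,11):91091·14+1474473→2749747
Read c(15,11) = 2749747.

2749747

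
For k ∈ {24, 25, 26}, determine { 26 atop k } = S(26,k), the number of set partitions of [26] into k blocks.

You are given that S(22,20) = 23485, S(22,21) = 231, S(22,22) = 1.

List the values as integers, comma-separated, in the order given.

row 23: T[23][21]=21·231+23485=28336  T[23][22]=22·1+231=253  T[23][23]=23·0+1=1
row 24: T[24][22]=22·253+28336=33902  T[24][23]=23·1+253=276  T[24][24]=24·0+1=1
row 25: T[25][23]=23·276+33902=40250  T[25][24]=24·1+276=300  T[25][25]=25·0+1=1
row 26: T[26][24]=24·300+40250=47450  T[26][25]=25·1+300=325  T[26][26]=26·0+1=1
Read S(26,24) = 47450, S(26,25) = 325, S(26,26) = 1.

47450, 325, 1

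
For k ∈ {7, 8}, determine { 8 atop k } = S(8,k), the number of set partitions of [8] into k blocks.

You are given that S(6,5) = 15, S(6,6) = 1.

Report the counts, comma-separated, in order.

[7] T[7,6]:6*1+15=21 · T[7,7]:7*0+1=1
[8] T[8,7]:7*1+21=28 · T[8,8]:8*0+1=1
Read S(8,7) = 28, S(8,8) = 1.

28, 1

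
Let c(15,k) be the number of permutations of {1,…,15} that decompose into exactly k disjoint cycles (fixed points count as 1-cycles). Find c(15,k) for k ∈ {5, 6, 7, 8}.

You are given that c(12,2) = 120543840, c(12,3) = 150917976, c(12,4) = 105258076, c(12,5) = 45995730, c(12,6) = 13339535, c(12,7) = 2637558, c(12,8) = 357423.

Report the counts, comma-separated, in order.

159721605680, 56663366760, 14409322928, 2681453775

r13: T_13,3=12×150917976+120543840=1931559552; T_13,4=12×105258076+150917976=1414014888; T_13,5=12×45995730+105258076=657206836; T_13,6=12×13339535+45995730=206070150; T_13,7=12×2637558+13339535=44990231; T_13,8=12×357423+2637558=6926634
r14: T_14,4=13×1414014888+1931559552=20313753096; T_14,5=13×657206836+1414014888=9957703756; T_14,6=13×206070150+657206836=3336118786; T_14,7=13×44990231+206070150=790943153; T_14,8=13×6926634+44990231=135036473
r15: T_15,5=14×9957703756+20313753096=159721605680; T_15,6=14×3336118786+9957703756=56663366760; T_15,7=14×790943153+3336118786=14409322928; T_15,8=14×135036473+790943153=2681453775
Read c(15,5) = 159721605680, c(15,6) = 56663366760, c(15,7) = 14409322928, c(15,8) = 2681453775.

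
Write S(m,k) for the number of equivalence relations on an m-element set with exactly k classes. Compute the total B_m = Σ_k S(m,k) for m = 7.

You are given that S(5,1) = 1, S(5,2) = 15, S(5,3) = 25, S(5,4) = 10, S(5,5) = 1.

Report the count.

r6: T_6,1=1×1+0=1; T_6,2=2×15+1=31; T_6,3=3×25+15=90; T_6,4=4×10+25=65; T_6,5=5×1+10=15; T_6,6=6×0+1=1
r7: T_7,1=1×1+0=1; T_7,2=2×31+1=63; T_7,3=3×90+31=301; T_7,4=4×65+90=350; T_7,5=5×15+65=140; T_7,6=6×1+15=21; T_7,7=7×0+1=1
B_7 = ΣS(7,k) = 1+63+301+350+140+21+1 = 877

877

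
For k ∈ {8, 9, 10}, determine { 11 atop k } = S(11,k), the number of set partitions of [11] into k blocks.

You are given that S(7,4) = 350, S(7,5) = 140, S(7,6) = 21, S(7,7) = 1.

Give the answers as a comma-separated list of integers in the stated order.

[8] T[8,5]:5*140+350=1050 · T[8,6]:6*21+140=266 · T[8,7]:7*1+21=28 · T[8,8]:8*0+1=1
[9] T[9,6]:6*266+1050=2646 · T[9,7]:7*28+266=462 · T[9,8]:8*1+28=36 · T[9,9]:9*0+1=1
[10] T[10,7]:7*462+2646=5880 · T[10,8]:8*36+462=750 · T[10,9]:9*1+36=45 · T[10,10]:10*0+1=1
[11] T[11,8]:8*750+5880=11880 · T[11,9]:9*45+750=1155 · T[11,10]:10*1+45=55
Read S(11,8) = 11880, S(11,9) = 1155, S(11,10) = 55.

11880, 1155, 55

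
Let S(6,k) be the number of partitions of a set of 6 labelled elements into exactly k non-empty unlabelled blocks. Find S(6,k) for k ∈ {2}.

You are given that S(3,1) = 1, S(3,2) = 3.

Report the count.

31

i=4: T(4,1)=0+1·1=1 | T(4,2)=1+2·3=7
i=5: T(5,1)=0+1·1=1 | T(5,2)=1+2·7=15
i=6: T(6,2)=1+2·15=31
Read S(6,2) = 31.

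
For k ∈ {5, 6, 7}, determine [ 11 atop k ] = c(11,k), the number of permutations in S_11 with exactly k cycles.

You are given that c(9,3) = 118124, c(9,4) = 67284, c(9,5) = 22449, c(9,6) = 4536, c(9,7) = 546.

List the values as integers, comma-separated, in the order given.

i=10: T(10,4)=118124+9·67284=723680 | T(10,5)=67284+9·22449=269325 | T(10,6)=22449+9·4536=63273 | T(10,7)=4536+9·546=9450
i=11: T(11,5)=723680+10·269325=3416930 | T(11,6)=269325+10·63273=902055 | T(11,7)=63273+10·9450=157773
Read c(11,5) = 3416930, c(11,6) = 902055, c(11,7) = 157773.

3416930, 902055, 157773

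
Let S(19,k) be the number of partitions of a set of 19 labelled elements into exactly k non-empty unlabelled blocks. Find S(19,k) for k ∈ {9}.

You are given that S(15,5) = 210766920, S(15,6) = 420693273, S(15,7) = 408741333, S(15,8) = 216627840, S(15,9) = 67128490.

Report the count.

i=16: T(16,6)=210766920+6·420693273=2734926558 | T(16,7)=420693273+7·408741333=3281882604 | T(16,8)=408741333+8·216627840=2141764053 | T(16,9)=216627840+9·67128490=820784250
i=17: T(17,7)=2734926558+7·3281882604=25708104786 | T(17,8)=3281882604+8·2141764053=20415995028 | T(17,9)=2141764053+9·820784250=9528822303
i=18: T(18,8)=25708104786+8·20415995028=189036065010 | T(18,9)=20415995028+9·9528822303=106175395755
i=19: T(19,9)=189036065010+9·106175395755=1144614626805
Read S(19,9) = 1144614626805.

1144614626805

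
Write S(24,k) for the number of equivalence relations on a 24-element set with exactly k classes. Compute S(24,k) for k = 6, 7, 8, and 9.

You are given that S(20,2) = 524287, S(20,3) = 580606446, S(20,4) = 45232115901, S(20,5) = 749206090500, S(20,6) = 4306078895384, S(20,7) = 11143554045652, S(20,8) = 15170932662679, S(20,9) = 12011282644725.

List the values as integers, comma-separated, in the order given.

6090236036084530, 31677463851804540, 82318282158320505, 120622574326072500

row 21: T[21][3]=3·580606446+524287=1742343625  T[21][4]=4·45232115901+580606446=181509070050  T[21][5]=5·749206090500+45232115901=3791262568401  T[21][6]=6·4306078895384+749206090500=26585679462804  T[21][7]=7·11143554045652+4306078895384=82310957214948  T[21][8]=8·15170932662679+11143554045652=132511015347084  T[21][9]=9·12011282644725+15170932662679=123272476465204
row 22: T[22][4]=4·181509070050+1742343625=727778623825  T[22][5]=5·3791262568401+181509070050=19137821912055  T[22][6]=6·26585679462804+3791262568401=163305339345225  T[22][7]=7·82310957214948+26585679462804=602762379967440  T[22][8]=8·132511015347084+82310957214948=1142399079991620  T[22][9]=9·123272476465204+132511015347084=1241963303533920
row 23: T[23][5]=5·19137821912055+727778623825=96416888184100  T[23][6]=6·163305339345225+19137821912055=998969857983405  T[23][7]=7·602762379967440+163305339345225=4382641999117305  T[23][8]=8·1142399079991620+602762379967440=9741955019900400  T[23][9]=9·1241963303533920+1142399079991620=12320068811796900
row 24: T[24][6]=6·998969857983405+96416888184100=6090236036084530  T[24][7]=7·4382641999117305+998969857983405=31677463851804540  T[24][8]=8·9741955019900400+4382641999117305=82318282158320505  T[24][9]=9·12320068811796900+9741955019900400=120622574326072500
Read S(24,6) = 6090236036084530, S(24,7) = 31677463851804540, S(24,8) = 82318282158320505, S(24,9) = 120622574326072500.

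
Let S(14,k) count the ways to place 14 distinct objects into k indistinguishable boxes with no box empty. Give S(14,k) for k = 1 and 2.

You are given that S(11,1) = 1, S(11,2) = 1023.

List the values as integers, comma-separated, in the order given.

r12: T_12,1=1×1+0=1; T_12,2=2×1023+1=2047
r13: T_13,1=1×1+0=1; T_13,2=2×2047+1=4095
r14: T_14,1=1×1+0=1; T_14,2=2×4095+1=8191
Read S(14,1) = 1, S(14,2) = 8191.

1, 8191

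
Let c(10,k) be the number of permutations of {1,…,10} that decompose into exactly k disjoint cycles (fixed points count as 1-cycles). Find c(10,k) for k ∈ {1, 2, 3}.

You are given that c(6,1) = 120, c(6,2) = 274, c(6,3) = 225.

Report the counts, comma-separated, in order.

[7] T[7,1]:6*120+0=720 · T[7,2]:6*274+120=1764 · T[7,3]:6*225+274=1624
[8] T[8,1]:7*720+0=5040 · T[8,2]:7*1764+720=13068 · T[8,3]:7*1624+1764=13132
[9] T[9,1]:8*5040+0=40320 · T[9,2]:8*13068+5040=109584 · T[9,3]:8*13132+13068=118124
[10] T[10,1]:9*40320+0=362880 · T[10,2]:9*109584+40320=1026576 · T[10,3]:9*118124+109584=1172700
Read c(10,1) = 362880, c(10,2) = 1026576, c(10,3) = 1172700.

362880, 1026576, 1172700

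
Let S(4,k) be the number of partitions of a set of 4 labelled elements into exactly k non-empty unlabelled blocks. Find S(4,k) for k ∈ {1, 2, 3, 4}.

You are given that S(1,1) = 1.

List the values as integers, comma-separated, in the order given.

1, 7, 6, 1

row 2: T[2][1]=1·1+0=1  T[2][2]=2·0+1=1
row 3: T[3][1]=1·1+0=1  T[3][2]=2·1+1=3  T[3][3]=3·0+1=1
row 4: T[4][1]=1·1+0=1  T[4][2]=2·3+1=7  T[4][3]=3·1+3=6  T[4][4]=4·0+1=1
Read S(4,1) = 1, S(4,2) = 7, S(4,3) = 6, S(4,4) = 1.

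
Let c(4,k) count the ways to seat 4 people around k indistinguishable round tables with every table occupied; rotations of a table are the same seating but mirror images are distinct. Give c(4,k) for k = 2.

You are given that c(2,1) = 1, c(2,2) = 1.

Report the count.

@3  (3,1):1·2+0→2, (3,2):1·2+1→3
@4  (4,2):3·3+2→11
Read c(4,2) = 11.

11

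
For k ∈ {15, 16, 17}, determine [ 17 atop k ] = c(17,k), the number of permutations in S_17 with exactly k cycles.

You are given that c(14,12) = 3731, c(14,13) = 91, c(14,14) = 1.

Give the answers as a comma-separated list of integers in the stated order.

row 15: T[15][13]=14·91+3731=5005  T[15][14]=14·1+91=105  T[15][15]=14·0+1=1
row 16: T[16][14]=15·105+5005=6580  T[16][15]=15·1+105=120  T[16][16]=15·0+1=1
row 17: T[17][15]=16·120+6580=8500  T[17][16]=16·1+120=136  T[17][17]=16·0+1=1
Read c(17,15) = 8500, c(17,16) = 136, c(17,17) = 1.

8500, 136, 1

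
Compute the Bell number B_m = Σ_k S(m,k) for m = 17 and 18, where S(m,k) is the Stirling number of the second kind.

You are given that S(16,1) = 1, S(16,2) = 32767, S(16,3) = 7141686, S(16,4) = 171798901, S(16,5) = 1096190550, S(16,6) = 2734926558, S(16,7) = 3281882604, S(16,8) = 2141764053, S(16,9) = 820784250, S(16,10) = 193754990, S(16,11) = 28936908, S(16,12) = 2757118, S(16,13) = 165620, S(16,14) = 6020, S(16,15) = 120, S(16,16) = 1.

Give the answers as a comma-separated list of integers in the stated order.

row 17: T[17][1]=1·1+0=1  T[17][2]=2·32767+1=65535  T[17][3]=3·7141686+32767=21457825  T[17][4]=4·171798901+7141686=694337290  T[17][5]=5·1096190550+171798901=5652751651  T[17][6]=6·2734926558+1096190550=17505749898  T[17][7]=7·3281882604+2734926558=25708104786  T[17][8]=8·2141764053+3281882604=20415995028  T[17][9]=9·820784250+2141764053=9528822303  T[17][10]=10·193754990+820784250=2758334150  T[17][11]=11·28936908+193754990=512060978  T[17][12]=12·2757118+28936908=62022324  T[17][13]=13·165620+2757118=4910178  T[17][14]=14·6020+165620=249900  T[17][15]=15·120+6020=7820  T[17][16]=16·1+120=136  T[17][17]=17·0+1=1
row 18: T[18][1]=1·1+0=1  T[18][2]=2·65535+1=131071  T[18][3]=3·21457825+65535=64439010  T[18][4]=4·694337290+21457825=2798806985  T[18][5]=5·5652751651+694337290=28958095545  T[18][6]=6·17505749898+5652751651=110687251039  T[18][7]=7·25708104786+17505749898=197462483400  T[18][8]=8·20415995028+25708104786=189036065010  T[18][9]=9·9528822303+20415995028=106175395755  T[18][10]=10·2758334150+9528822303=37112163803  T[18][11]=11·512060978+2758334150=8391004908  T[18][12]=12·62022324+512060978=1256328866  T[18][13]=13·4910178+62022324=125854638  T[18][14]=14·249900+4910178=8408778  T[18][15]=15·7820+249900=367200  T[18][16]=16·136+7820=9996  T[18][17]=17·1+136=153  T[18][18]=18·0+1=1
B_17 = ΣS(17,k) = 1+65535+21457825+694337290+5652751651+17505749898+25708104786+20415995028+9528822303+2758334150+512060978+62022324+4910178+249900+7820+136+1 = 82864869804
B_18 = ΣS(18,k) = 1+131071+64439010+2798806985+28958095545+110687251039+197462483400+189036065010+106175395755+37112163803+8391004908+1256328866+125854638+8408778+367200+9996+153+1 = 682076806159

82864869804, 682076806159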